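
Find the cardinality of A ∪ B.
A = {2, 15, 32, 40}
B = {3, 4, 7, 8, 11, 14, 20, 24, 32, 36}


Set A = {2, 15, 32, 40}, |A| = 4
Set B = {3, 4, 7, 8, 11, 14, 20, 24, 32, 36}, |B| = 10
A ∩ B = {32}, |A ∩ B| = 1
|A ∪ B| = |A| + |B| - |A ∩ B| = 4 + 10 - 1 = 13

13


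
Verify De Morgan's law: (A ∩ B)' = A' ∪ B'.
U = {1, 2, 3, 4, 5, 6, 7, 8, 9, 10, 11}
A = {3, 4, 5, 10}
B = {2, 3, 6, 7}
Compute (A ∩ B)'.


U = {1, 2, 3, 4, 5, 6, 7, 8, 9, 10, 11}
A = {3, 4, 5, 10}, B = {2, 3, 6, 7}
A ∩ B = {3}
(A ∩ B)' = U \ (A ∩ B) = {1, 2, 4, 5, 6, 7, 8, 9, 10, 11}
Verification via A' ∪ B': A' = {1, 2, 6, 7, 8, 9, 11}, B' = {1, 4, 5, 8, 9, 10, 11}
A' ∪ B' = {1, 2, 4, 5, 6, 7, 8, 9, 10, 11} ✓

{1, 2, 4, 5, 6, 7, 8, 9, 10, 11}


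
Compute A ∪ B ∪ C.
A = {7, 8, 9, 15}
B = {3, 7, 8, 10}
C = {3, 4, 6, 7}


Set A = {7, 8, 9, 15}
Set B = {3, 7, 8, 10}
Set C = {3, 4, 6, 7}
First, A ∪ B = {3, 7, 8, 9, 10, 15}
Then, (A ∪ B) ∪ C = {3, 4, 6, 7, 8, 9, 10, 15}

{3, 4, 6, 7, 8, 9, 10, 15}


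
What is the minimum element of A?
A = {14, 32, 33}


Set A = {14, 32, 33}
Elements in ascending order: 14, 32, 33
The smallest element is 14.

14


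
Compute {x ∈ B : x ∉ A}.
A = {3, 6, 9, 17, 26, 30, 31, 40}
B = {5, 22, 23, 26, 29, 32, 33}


Set A = {3, 6, 9, 17, 26, 30, 31, 40}
Set B = {5, 22, 23, 26, 29, 32, 33}
Check each element of B against A:
5 ∉ A (include), 22 ∉ A (include), 23 ∉ A (include), 26 ∈ A, 29 ∉ A (include), 32 ∉ A (include), 33 ∉ A (include)
Elements of B not in A: {5, 22, 23, 29, 32, 33}

{5, 22, 23, 29, 32, 33}


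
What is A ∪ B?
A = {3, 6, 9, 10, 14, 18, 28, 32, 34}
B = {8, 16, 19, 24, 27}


Set A = {3, 6, 9, 10, 14, 18, 28, 32, 34}
Set B = {8, 16, 19, 24, 27}
A ∪ B includes all elements in either set.
Elements from A: {3, 6, 9, 10, 14, 18, 28, 32, 34}
Elements from B not already included: {8, 16, 19, 24, 27}
A ∪ B = {3, 6, 8, 9, 10, 14, 16, 18, 19, 24, 27, 28, 32, 34}

{3, 6, 8, 9, 10, 14, 16, 18, 19, 24, 27, 28, 32, 34}


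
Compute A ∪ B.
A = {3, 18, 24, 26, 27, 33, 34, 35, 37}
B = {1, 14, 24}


Set A = {3, 18, 24, 26, 27, 33, 34, 35, 37}
Set B = {1, 14, 24}
A ∪ B includes all elements in either set.
Elements from A: {3, 18, 24, 26, 27, 33, 34, 35, 37}
Elements from B not already included: {1, 14}
A ∪ B = {1, 3, 14, 18, 24, 26, 27, 33, 34, 35, 37}

{1, 3, 14, 18, 24, 26, 27, 33, 34, 35, 37}


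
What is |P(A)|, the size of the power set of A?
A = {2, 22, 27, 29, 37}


Set A = {2, 22, 27, 29, 37}
|A| = 5
The power set P(A) contains all subsets of A.
|P(A)| = 2^|A| = 2^5 = 32

32


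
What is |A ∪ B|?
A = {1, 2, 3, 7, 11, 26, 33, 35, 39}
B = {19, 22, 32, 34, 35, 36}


Set A = {1, 2, 3, 7, 11, 26, 33, 35, 39}, |A| = 9
Set B = {19, 22, 32, 34, 35, 36}, |B| = 6
A ∩ B = {35}, |A ∩ B| = 1
|A ∪ B| = |A| + |B| - |A ∩ B| = 9 + 6 - 1 = 14

14


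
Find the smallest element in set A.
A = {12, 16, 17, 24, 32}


Set A = {12, 16, 17, 24, 32}
Elements in ascending order: 12, 16, 17, 24, 32
The smallest element is 12.

12


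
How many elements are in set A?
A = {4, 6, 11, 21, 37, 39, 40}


Set A = {4, 6, 11, 21, 37, 39, 40}
Listing elements: 4, 6, 11, 21, 37, 39, 40
Counting: 7 elements
|A| = 7

7


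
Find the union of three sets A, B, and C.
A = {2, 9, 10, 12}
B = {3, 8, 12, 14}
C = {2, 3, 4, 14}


Set A = {2, 9, 10, 12}
Set B = {3, 8, 12, 14}
Set C = {2, 3, 4, 14}
First, A ∪ B = {2, 3, 8, 9, 10, 12, 14}
Then, (A ∪ B) ∪ C = {2, 3, 4, 8, 9, 10, 12, 14}

{2, 3, 4, 8, 9, 10, 12, 14}


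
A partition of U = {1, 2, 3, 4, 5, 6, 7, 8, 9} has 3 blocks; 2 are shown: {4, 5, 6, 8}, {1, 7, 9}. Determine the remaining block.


U = {1, 2, 3, 4, 5, 6, 7, 8, 9}
Shown blocks: {4, 5, 6, 8}, {1, 7, 9}
A partition's blocks are pairwise disjoint and cover U, so the missing block = U \ (union of shown blocks).
Union of shown blocks: {1, 4, 5, 6, 7, 8, 9}
Missing block = U \ (union) = {2, 3}

{2, 3}


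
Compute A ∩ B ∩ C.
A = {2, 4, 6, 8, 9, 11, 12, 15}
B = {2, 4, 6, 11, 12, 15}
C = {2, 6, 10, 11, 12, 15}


Set A = {2, 4, 6, 8, 9, 11, 12, 15}
Set B = {2, 4, 6, 11, 12, 15}
Set C = {2, 6, 10, 11, 12, 15}
First, A ∩ B = {2, 4, 6, 11, 12, 15}
Then, (A ∩ B) ∩ C = {2, 6, 11, 12, 15}

{2, 6, 11, 12, 15}


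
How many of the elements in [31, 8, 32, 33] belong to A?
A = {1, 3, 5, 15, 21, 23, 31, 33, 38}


Set A = {1, 3, 5, 15, 21, 23, 31, 33, 38}
Candidates: [31, 8, 32, 33]
Check each candidate:
31 ∈ A, 8 ∉ A, 32 ∉ A, 33 ∈ A
Count of candidates in A: 2

2


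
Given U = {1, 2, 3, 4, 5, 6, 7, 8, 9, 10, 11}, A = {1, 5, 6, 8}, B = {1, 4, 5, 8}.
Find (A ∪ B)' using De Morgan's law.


U = {1, 2, 3, 4, 5, 6, 7, 8, 9, 10, 11}
A = {1, 5, 6, 8}, B = {1, 4, 5, 8}
A ∪ B = {1, 4, 5, 6, 8}
(A ∪ B)' = U \ (A ∪ B) = {2, 3, 7, 9, 10, 11}
Verification via A' ∩ B': A' = {2, 3, 4, 7, 9, 10, 11}, B' = {2, 3, 6, 7, 9, 10, 11}
A' ∩ B' = {2, 3, 7, 9, 10, 11} ✓

{2, 3, 7, 9, 10, 11}


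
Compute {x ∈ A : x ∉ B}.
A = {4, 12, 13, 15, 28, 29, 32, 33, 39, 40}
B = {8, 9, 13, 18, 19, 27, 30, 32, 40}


Set A = {4, 12, 13, 15, 28, 29, 32, 33, 39, 40}
Set B = {8, 9, 13, 18, 19, 27, 30, 32, 40}
Check each element of A against B:
4 ∉ B (include), 12 ∉ B (include), 13 ∈ B, 15 ∉ B (include), 28 ∉ B (include), 29 ∉ B (include), 32 ∈ B, 33 ∉ B (include), 39 ∉ B (include), 40 ∈ B
Elements of A not in B: {4, 12, 15, 28, 29, 33, 39}

{4, 12, 15, 28, 29, 33, 39}


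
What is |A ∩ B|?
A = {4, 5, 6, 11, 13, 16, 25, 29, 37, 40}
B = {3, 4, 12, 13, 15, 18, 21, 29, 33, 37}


Set A = {4, 5, 6, 11, 13, 16, 25, 29, 37, 40}
Set B = {3, 4, 12, 13, 15, 18, 21, 29, 33, 37}
A ∩ B = {4, 13, 29, 37}
|A ∩ B| = 4

4


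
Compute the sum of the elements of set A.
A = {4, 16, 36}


Set A = {4, 16, 36}
Sum = 4 + 16 + 36 = 56

56


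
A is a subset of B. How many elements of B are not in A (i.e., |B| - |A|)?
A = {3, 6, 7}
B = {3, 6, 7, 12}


Set A = {3, 6, 7}, |A| = 3
Set B = {3, 6, 7, 12}, |B| = 4
Since A ⊆ B: B \ A = {12}
|B| - |A| = 4 - 3 = 1

1


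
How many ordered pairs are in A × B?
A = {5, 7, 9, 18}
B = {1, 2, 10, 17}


Set A = {5, 7, 9, 18} has 4 elements.
Set B = {1, 2, 10, 17} has 4 elements.
|A × B| = |A| × |B| = 4 × 4 = 16

16


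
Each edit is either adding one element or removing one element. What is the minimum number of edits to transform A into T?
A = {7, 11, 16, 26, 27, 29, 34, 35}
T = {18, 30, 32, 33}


Set A = {7, 11, 16, 26, 27, 29, 34, 35}
Set T = {18, 30, 32, 33}
Elements to remove from A (in A, not in T): {7, 11, 16, 26, 27, 29, 34, 35} → 8 removals
Elements to add to A (in T, not in A): {18, 30, 32, 33} → 4 additions
Total edits = 8 + 4 = 12

12


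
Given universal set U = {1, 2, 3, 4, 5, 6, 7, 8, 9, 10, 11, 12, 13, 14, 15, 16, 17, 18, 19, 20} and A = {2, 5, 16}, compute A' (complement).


Universal set U = {1, 2, 3, 4, 5, 6, 7, 8, 9, 10, 11, 12, 13, 14, 15, 16, 17, 18, 19, 20}
Set A = {2, 5, 16}
A' = U \ A = elements in U but not in A
Checking each element of U:
1 (not in A, include), 2 (in A, exclude), 3 (not in A, include), 4 (not in A, include), 5 (in A, exclude), 6 (not in A, include), 7 (not in A, include), 8 (not in A, include), 9 (not in A, include), 10 (not in A, include), 11 (not in A, include), 12 (not in A, include), 13 (not in A, include), 14 (not in A, include), 15 (not in A, include), 16 (in A, exclude), 17 (not in A, include), 18 (not in A, include), 19 (not in A, include), 20 (not in A, include)
A' = {1, 3, 4, 6, 7, 8, 9, 10, 11, 12, 13, 14, 15, 17, 18, 19, 20}

{1, 3, 4, 6, 7, 8, 9, 10, 11, 12, 13, 14, 15, 17, 18, 19, 20}


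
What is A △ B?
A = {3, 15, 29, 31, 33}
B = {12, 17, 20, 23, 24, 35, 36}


Set A = {3, 15, 29, 31, 33}
Set B = {12, 17, 20, 23, 24, 35, 36}
A △ B = (A \ B) ∪ (B \ A)
Elements in A but not B: {3, 15, 29, 31, 33}
Elements in B but not A: {12, 17, 20, 23, 24, 35, 36}
A △ B = {3, 12, 15, 17, 20, 23, 24, 29, 31, 33, 35, 36}

{3, 12, 15, 17, 20, 23, 24, 29, 31, 33, 35, 36}


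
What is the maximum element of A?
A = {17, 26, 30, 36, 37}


Set A = {17, 26, 30, 36, 37}
Elements in ascending order: 17, 26, 30, 36, 37
The largest element is 37.

37


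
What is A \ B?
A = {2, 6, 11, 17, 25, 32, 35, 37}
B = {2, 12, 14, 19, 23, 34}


Set A = {2, 6, 11, 17, 25, 32, 35, 37}
Set B = {2, 12, 14, 19, 23, 34}
A \ B includes elements in A that are not in B.
Check each element of A:
2 (in B, remove), 6 (not in B, keep), 11 (not in B, keep), 17 (not in B, keep), 25 (not in B, keep), 32 (not in B, keep), 35 (not in B, keep), 37 (not in B, keep)
A \ B = {6, 11, 17, 25, 32, 35, 37}

{6, 11, 17, 25, 32, 35, 37}


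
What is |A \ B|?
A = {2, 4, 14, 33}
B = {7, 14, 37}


Set A = {2, 4, 14, 33}
Set B = {7, 14, 37}
A \ B = {2, 4, 33}
|A \ B| = 3

3


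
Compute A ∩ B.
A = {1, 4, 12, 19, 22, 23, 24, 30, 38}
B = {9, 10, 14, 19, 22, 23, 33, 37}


Set A = {1, 4, 12, 19, 22, 23, 24, 30, 38}
Set B = {9, 10, 14, 19, 22, 23, 33, 37}
A ∩ B includes only elements in both sets.
Check each element of A against B:
1 ✗, 4 ✗, 12 ✗, 19 ✓, 22 ✓, 23 ✓, 24 ✗, 30 ✗, 38 ✗
A ∩ B = {19, 22, 23}

{19, 22, 23}


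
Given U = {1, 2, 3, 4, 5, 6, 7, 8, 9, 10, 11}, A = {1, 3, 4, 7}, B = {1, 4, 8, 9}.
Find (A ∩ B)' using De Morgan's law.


U = {1, 2, 3, 4, 5, 6, 7, 8, 9, 10, 11}
A = {1, 3, 4, 7}, B = {1, 4, 8, 9}
A ∩ B = {1, 4}
(A ∩ B)' = U \ (A ∩ B) = {2, 3, 5, 6, 7, 8, 9, 10, 11}
Verification via A' ∪ B': A' = {2, 5, 6, 8, 9, 10, 11}, B' = {2, 3, 5, 6, 7, 10, 11}
A' ∪ B' = {2, 3, 5, 6, 7, 8, 9, 10, 11} ✓

{2, 3, 5, 6, 7, 8, 9, 10, 11}


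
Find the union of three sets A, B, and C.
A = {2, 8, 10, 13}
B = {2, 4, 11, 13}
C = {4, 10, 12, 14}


Set A = {2, 8, 10, 13}
Set B = {2, 4, 11, 13}
Set C = {4, 10, 12, 14}
First, A ∪ B = {2, 4, 8, 10, 11, 13}
Then, (A ∪ B) ∪ C = {2, 4, 8, 10, 11, 12, 13, 14}

{2, 4, 8, 10, 11, 12, 13, 14}


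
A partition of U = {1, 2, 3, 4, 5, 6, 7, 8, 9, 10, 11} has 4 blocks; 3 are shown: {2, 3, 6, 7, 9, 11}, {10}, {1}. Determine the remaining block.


U = {1, 2, 3, 4, 5, 6, 7, 8, 9, 10, 11}
Shown blocks: {2, 3, 6, 7, 9, 11}, {10}, {1}
A partition's blocks are pairwise disjoint and cover U, so the missing block = U \ (union of shown blocks).
Union of shown blocks: {1, 2, 3, 6, 7, 9, 10, 11}
Missing block = U \ (union) = {4, 5, 8}

{4, 5, 8}


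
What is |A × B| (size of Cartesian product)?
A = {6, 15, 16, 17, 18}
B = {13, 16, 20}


Set A = {6, 15, 16, 17, 18} has 5 elements.
Set B = {13, 16, 20} has 3 elements.
|A × B| = |A| × |B| = 5 × 3 = 15

15


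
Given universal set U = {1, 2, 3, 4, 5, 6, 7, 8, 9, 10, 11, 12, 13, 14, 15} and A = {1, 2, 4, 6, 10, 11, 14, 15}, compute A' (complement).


Universal set U = {1, 2, 3, 4, 5, 6, 7, 8, 9, 10, 11, 12, 13, 14, 15}
Set A = {1, 2, 4, 6, 10, 11, 14, 15}
A' = U \ A = elements in U but not in A
Checking each element of U:
1 (in A, exclude), 2 (in A, exclude), 3 (not in A, include), 4 (in A, exclude), 5 (not in A, include), 6 (in A, exclude), 7 (not in A, include), 8 (not in A, include), 9 (not in A, include), 10 (in A, exclude), 11 (in A, exclude), 12 (not in A, include), 13 (not in A, include), 14 (in A, exclude), 15 (in A, exclude)
A' = {3, 5, 7, 8, 9, 12, 13}

{3, 5, 7, 8, 9, 12, 13}


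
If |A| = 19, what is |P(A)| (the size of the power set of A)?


The set has 19 elements.
The power set contains all possible subsets.
|P(A)| = 2^|A| = 2^19 = 524288

524288


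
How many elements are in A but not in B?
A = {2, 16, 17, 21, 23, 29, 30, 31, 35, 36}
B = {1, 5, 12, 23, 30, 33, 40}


Set A = {2, 16, 17, 21, 23, 29, 30, 31, 35, 36}
Set B = {1, 5, 12, 23, 30, 33, 40}
A \ B = {2, 16, 17, 21, 29, 31, 35, 36}
|A \ B| = 8

8


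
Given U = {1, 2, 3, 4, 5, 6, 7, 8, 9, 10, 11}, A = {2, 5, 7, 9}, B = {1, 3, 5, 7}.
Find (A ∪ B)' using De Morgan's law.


U = {1, 2, 3, 4, 5, 6, 7, 8, 9, 10, 11}
A = {2, 5, 7, 9}, B = {1, 3, 5, 7}
A ∪ B = {1, 2, 3, 5, 7, 9}
(A ∪ B)' = U \ (A ∪ B) = {4, 6, 8, 10, 11}
Verification via A' ∩ B': A' = {1, 3, 4, 6, 8, 10, 11}, B' = {2, 4, 6, 8, 9, 10, 11}
A' ∩ B' = {4, 6, 8, 10, 11} ✓

{4, 6, 8, 10, 11}


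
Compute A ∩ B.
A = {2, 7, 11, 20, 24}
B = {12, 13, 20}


Set A = {2, 7, 11, 20, 24}
Set B = {12, 13, 20}
A ∩ B includes only elements in both sets.
Check each element of A against B:
2 ✗, 7 ✗, 11 ✗, 20 ✓, 24 ✗
A ∩ B = {20}

{20}


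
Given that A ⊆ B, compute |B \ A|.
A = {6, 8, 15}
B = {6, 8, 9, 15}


Set A = {6, 8, 15}, |A| = 3
Set B = {6, 8, 9, 15}, |B| = 4
Since A ⊆ B: B \ A = {9}
|B| - |A| = 4 - 3 = 1

1


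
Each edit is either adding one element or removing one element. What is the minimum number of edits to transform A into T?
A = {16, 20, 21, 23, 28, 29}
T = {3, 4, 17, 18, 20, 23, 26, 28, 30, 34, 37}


Set A = {16, 20, 21, 23, 28, 29}
Set T = {3, 4, 17, 18, 20, 23, 26, 28, 30, 34, 37}
Elements to remove from A (in A, not in T): {16, 21, 29} → 3 removals
Elements to add to A (in T, not in A): {3, 4, 17, 18, 26, 30, 34, 37} → 8 additions
Total edits = 3 + 8 = 11

11


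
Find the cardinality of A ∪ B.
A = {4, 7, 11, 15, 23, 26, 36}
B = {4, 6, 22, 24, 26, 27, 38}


Set A = {4, 7, 11, 15, 23, 26, 36}, |A| = 7
Set B = {4, 6, 22, 24, 26, 27, 38}, |B| = 7
A ∩ B = {4, 26}, |A ∩ B| = 2
|A ∪ B| = |A| + |B| - |A ∩ B| = 7 + 7 - 2 = 12

12


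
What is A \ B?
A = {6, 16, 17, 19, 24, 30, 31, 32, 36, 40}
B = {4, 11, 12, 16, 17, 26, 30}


Set A = {6, 16, 17, 19, 24, 30, 31, 32, 36, 40}
Set B = {4, 11, 12, 16, 17, 26, 30}
A \ B includes elements in A that are not in B.
Check each element of A:
6 (not in B, keep), 16 (in B, remove), 17 (in B, remove), 19 (not in B, keep), 24 (not in B, keep), 30 (in B, remove), 31 (not in B, keep), 32 (not in B, keep), 36 (not in B, keep), 40 (not in B, keep)
A \ B = {6, 19, 24, 31, 32, 36, 40}

{6, 19, 24, 31, 32, 36, 40}


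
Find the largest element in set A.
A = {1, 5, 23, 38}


Set A = {1, 5, 23, 38}
Elements in ascending order: 1, 5, 23, 38
The largest element is 38.

38


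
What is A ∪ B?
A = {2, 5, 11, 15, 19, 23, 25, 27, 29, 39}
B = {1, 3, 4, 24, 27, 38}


Set A = {2, 5, 11, 15, 19, 23, 25, 27, 29, 39}
Set B = {1, 3, 4, 24, 27, 38}
A ∪ B includes all elements in either set.
Elements from A: {2, 5, 11, 15, 19, 23, 25, 27, 29, 39}
Elements from B not already included: {1, 3, 4, 24, 38}
A ∪ B = {1, 2, 3, 4, 5, 11, 15, 19, 23, 24, 25, 27, 29, 38, 39}

{1, 2, 3, 4, 5, 11, 15, 19, 23, 24, 25, 27, 29, 38, 39}


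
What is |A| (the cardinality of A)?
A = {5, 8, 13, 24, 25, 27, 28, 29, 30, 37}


Set A = {5, 8, 13, 24, 25, 27, 28, 29, 30, 37}
Listing elements: 5, 8, 13, 24, 25, 27, 28, 29, 30, 37
Counting: 10 elements
|A| = 10

10


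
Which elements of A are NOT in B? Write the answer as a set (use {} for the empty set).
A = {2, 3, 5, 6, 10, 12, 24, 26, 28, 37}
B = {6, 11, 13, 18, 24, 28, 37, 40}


Set A = {2, 3, 5, 6, 10, 12, 24, 26, 28, 37}
Set B = {6, 11, 13, 18, 24, 28, 37, 40}
Check each element of A against B:
2 ∉ B (include), 3 ∉ B (include), 5 ∉ B (include), 6 ∈ B, 10 ∉ B (include), 12 ∉ B (include), 24 ∈ B, 26 ∉ B (include), 28 ∈ B, 37 ∈ B
Elements of A not in B: {2, 3, 5, 10, 12, 26}

{2, 3, 5, 10, 12, 26}


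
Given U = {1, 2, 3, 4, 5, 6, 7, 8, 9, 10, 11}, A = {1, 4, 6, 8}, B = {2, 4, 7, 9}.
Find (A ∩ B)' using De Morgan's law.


U = {1, 2, 3, 4, 5, 6, 7, 8, 9, 10, 11}
A = {1, 4, 6, 8}, B = {2, 4, 7, 9}
A ∩ B = {4}
(A ∩ B)' = U \ (A ∩ B) = {1, 2, 3, 5, 6, 7, 8, 9, 10, 11}
Verification via A' ∪ B': A' = {2, 3, 5, 7, 9, 10, 11}, B' = {1, 3, 5, 6, 8, 10, 11}
A' ∪ B' = {1, 2, 3, 5, 6, 7, 8, 9, 10, 11} ✓

{1, 2, 3, 5, 6, 7, 8, 9, 10, 11}


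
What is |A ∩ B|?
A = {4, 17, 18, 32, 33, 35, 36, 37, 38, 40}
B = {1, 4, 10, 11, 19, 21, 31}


Set A = {4, 17, 18, 32, 33, 35, 36, 37, 38, 40}
Set B = {1, 4, 10, 11, 19, 21, 31}
A ∩ B = {4}
|A ∩ B| = 1

1


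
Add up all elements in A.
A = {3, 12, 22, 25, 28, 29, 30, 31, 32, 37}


Set A = {3, 12, 22, 25, 28, 29, 30, 31, 32, 37}
Sum = 3 + 12 + 22 + 25 + 28 + 29 + 30 + 31 + 32 + 37 = 249

249


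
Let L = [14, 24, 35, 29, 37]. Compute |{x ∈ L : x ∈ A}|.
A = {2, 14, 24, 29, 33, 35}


Set A = {2, 14, 24, 29, 33, 35}
Candidates: [14, 24, 35, 29, 37]
Check each candidate:
14 ∈ A, 24 ∈ A, 35 ∈ A, 29 ∈ A, 37 ∉ A
Count of candidates in A: 4

4


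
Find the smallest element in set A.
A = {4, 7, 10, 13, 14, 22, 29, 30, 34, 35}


Set A = {4, 7, 10, 13, 14, 22, 29, 30, 34, 35}
Elements in ascending order: 4, 7, 10, 13, 14, 22, 29, 30, 34, 35
The smallest element is 4.

4


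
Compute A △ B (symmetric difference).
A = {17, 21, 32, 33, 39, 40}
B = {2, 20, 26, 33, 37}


Set A = {17, 21, 32, 33, 39, 40}
Set B = {2, 20, 26, 33, 37}
A △ B = (A \ B) ∪ (B \ A)
Elements in A but not B: {17, 21, 32, 39, 40}
Elements in B but not A: {2, 20, 26, 37}
A △ B = {2, 17, 20, 21, 26, 32, 37, 39, 40}

{2, 17, 20, 21, 26, 32, 37, 39, 40}


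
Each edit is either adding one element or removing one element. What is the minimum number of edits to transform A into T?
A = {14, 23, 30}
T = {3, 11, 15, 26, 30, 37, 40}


Set A = {14, 23, 30}
Set T = {3, 11, 15, 26, 30, 37, 40}
Elements to remove from A (in A, not in T): {14, 23} → 2 removals
Elements to add to A (in T, not in A): {3, 11, 15, 26, 37, 40} → 6 additions
Total edits = 2 + 6 = 8

8


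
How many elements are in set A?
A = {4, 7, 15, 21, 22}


Set A = {4, 7, 15, 21, 22}
Listing elements: 4, 7, 15, 21, 22
Counting: 5 elements
|A| = 5

5


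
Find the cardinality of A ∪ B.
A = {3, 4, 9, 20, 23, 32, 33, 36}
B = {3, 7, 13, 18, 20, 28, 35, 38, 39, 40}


Set A = {3, 4, 9, 20, 23, 32, 33, 36}, |A| = 8
Set B = {3, 7, 13, 18, 20, 28, 35, 38, 39, 40}, |B| = 10
A ∩ B = {3, 20}, |A ∩ B| = 2
|A ∪ B| = |A| + |B| - |A ∩ B| = 8 + 10 - 2 = 16

16


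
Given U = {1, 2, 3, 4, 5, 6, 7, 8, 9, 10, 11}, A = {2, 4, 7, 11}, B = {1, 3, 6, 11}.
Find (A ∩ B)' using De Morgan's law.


U = {1, 2, 3, 4, 5, 6, 7, 8, 9, 10, 11}
A = {2, 4, 7, 11}, B = {1, 3, 6, 11}
A ∩ B = {11}
(A ∩ B)' = U \ (A ∩ B) = {1, 2, 3, 4, 5, 6, 7, 8, 9, 10}
Verification via A' ∪ B': A' = {1, 3, 5, 6, 8, 9, 10}, B' = {2, 4, 5, 7, 8, 9, 10}
A' ∪ B' = {1, 2, 3, 4, 5, 6, 7, 8, 9, 10} ✓

{1, 2, 3, 4, 5, 6, 7, 8, 9, 10}


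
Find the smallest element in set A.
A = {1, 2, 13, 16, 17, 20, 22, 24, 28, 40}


Set A = {1, 2, 13, 16, 17, 20, 22, 24, 28, 40}
Elements in ascending order: 1, 2, 13, 16, 17, 20, 22, 24, 28, 40
The smallest element is 1.

1


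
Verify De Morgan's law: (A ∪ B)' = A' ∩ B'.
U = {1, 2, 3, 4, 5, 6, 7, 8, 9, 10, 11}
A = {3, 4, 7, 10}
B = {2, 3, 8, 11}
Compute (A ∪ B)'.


U = {1, 2, 3, 4, 5, 6, 7, 8, 9, 10, 11}
A = {3, 4, 7, 10}, B = {2, 3, 8, 11}
A ∪ B = {2, 3, 4, 7, 8, 10, 11}
(A ∪ B)' = U \ (A ∪ B) = {1, 5, 6, 9}
Verification via A' ∩ B': A' = {1, 2, 5, 6, 8, 9, 11}, B' = {1, 4, 5, 6, 7, 9, 10}
A' ∩ B' = {1, 5, 6, 9} ✓

{1, 5, 6, 9}


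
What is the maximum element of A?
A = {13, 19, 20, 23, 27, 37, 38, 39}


Set A = {13, 19, 20, 23, 27, 37, 38, 39}
Elements in ascending order: 13, 19, 20, 23, 27, 37, 38, 39
The largest element is 39.

39


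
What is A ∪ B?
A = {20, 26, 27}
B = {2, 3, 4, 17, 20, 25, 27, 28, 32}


Set A = {20, 26, 27}
Set B = {2, 3, 4, 17, 20, 25, 27, 28, 32}
A ∪ B includes all elements in either set.
Elements from A: {20, 26, 27}
Elements from B not already included: {2, 3, 4, 17, 25, 28, 32}
A ∪ B = {2, 3, 4, 17, 20, 25, 26, 27, 28, 32}

{2, 3, 4, 17, 20, 25, 26, 27, 28, 32}


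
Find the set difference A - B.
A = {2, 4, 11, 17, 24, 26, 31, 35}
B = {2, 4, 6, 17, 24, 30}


Set A = {2, 4, 11, 17, 24, 26, 31, 35}
Set B = {2, 4, 6, 17, 24, 30}
A \ B includes elements in A that are not in B.
Check each element of A:
2 (in B, remove), 4 (in B, remove), 11 (not in B, keep), 17 (in B, remove), 24 (in B, remove), 26 (not in B, keep), 31 (not in B, keep), 35 (not in B, keep)
A \ B = {11, 26, 31, 35}

{11, 26, 31, 35}


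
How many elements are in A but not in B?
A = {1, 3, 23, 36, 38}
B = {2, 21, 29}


Set A = {1, 3, 23, 36, 38}
Set B = {2, 21, 29}
A \ B = {1, 3, 23, 36, 38}
|A \ B| = 5

5


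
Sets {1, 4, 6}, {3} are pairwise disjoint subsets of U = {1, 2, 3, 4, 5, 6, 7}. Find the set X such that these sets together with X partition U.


U = {1, 2, 3, 4, 5, 6, 7}
Shown blocks: {1, 4, 6}, {3}
A partition's blocks are pairwise disjoint and cover U, so the missing block = U \ (union of shown blocks).
Union of shown blocks: {1, 3, 4, 6}
Missing block = U \ (union) = {2, 5, 7}

{2, 5, 7}


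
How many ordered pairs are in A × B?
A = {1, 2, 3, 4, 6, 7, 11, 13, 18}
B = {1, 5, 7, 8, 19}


Set A = {1, 2, 3, 4, 6, 7, 11, 13, 18} has 9 elements.
Set B = {1, 5, 7, 8, 19} has 5 elements.
|A × B| = |A| × |B| = 9 × 5 = 45

45


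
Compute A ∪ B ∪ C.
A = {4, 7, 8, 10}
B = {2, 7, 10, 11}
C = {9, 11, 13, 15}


Set A = {4, 7, 8, 10}
Set B = {2, 7, 10, 11}
Set C = {9, 11, 13, 15}
First, A ∪ B = {2, 4, 7, 8, 10, 11}
Then, (A ∪ B) ∪ C = {2, 4, 7, 8, 9, 10, 11, 13, 15}

{2, 4, 7, 8, 9, 10, 11, 13, 15}


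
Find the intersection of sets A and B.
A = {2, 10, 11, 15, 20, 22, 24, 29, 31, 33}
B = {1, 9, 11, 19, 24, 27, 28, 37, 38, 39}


Set A = {2, 10, 11, 15, 20, 22, 24, 29, 31, 33}
Set B = {1, 9, 11, 19, 24, 27, 28, 37, 38, 39}
A ∩ B includes only elements in both sets.
Check each element of A against B:
2 ✗, 10 ✗, 11 ✓, 15 ✗, 20 ✗, 22 ✗, 24 ✓, 29 ✗, 31 ✗, 33 ✗
A ∩ B = {11, 24}

{11, 24}


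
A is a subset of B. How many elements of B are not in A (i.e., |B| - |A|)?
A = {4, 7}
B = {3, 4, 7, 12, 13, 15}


Set A = {4, 7}, |A| = 2
Set B = {3, 4, 7, 12, 13, 15}, |B| = 6
Since A ⊆ B: B \ A = {3, 12, 13, 15}
|B| - |A| = 6 - 2 = 4

4


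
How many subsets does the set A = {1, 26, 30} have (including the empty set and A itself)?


Set A = {1, 26, 30}
|A| = 3
The power set P(A) contains all subsets of A.
|P(A)| = 2^|A| = 2^3 = 8

8


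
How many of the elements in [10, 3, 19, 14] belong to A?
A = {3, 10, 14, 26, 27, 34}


Set A = {3, 10, 14, 26, 27, 34}
Candidates: [10, 3, 19, 14]
Check each candidate:
10 ∈ A, 3 ∈ A, 19 ∉ A, 14 ∈ A
Count of candidates in A: 3

3


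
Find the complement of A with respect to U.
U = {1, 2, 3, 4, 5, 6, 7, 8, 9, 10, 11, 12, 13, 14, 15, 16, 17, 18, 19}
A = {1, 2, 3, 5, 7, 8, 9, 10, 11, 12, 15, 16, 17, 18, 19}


Universal set U = {1, 2, 3, 4, 5, 6, 7, 8, 9, 10, 11, 12, 13, 14, 15, 16, 17, 18, 19}
Set A = {1, 2, 3, 5, 7, 8, 9, 10, 11, 12, 15, 16, 17, 18, 19}
A' = U \ A = elements in U but not in A
Checking each element of U:
1 (in A, exclude), 2 (in A, exclude), 3 (in A, exclude), 4 (not in A, include), 5 (in A, exclude), 6 (not in A, include), 7 (in A, exclude), 8 (in A, exclude), 9 (in A, exclude), 10 (in A, exclude), 11 (in A, exclude), 12 (in A, exclude), 13 (not in A, include), 14 (not in A, include), 15 (in A, exclude), 16 (in A, exclude), 17 (in A, exclude), 18 (in A, exclude), 19 (in A, exclude)
A' = {4, 6, 13, 14}

{4, 6, 13, 14}


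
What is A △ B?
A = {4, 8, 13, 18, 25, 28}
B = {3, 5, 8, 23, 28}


Set A = {4, 8, 13, 18, 25, 28}
Set B = {3, 5, 8, 23, 28}
A △ B = (A \ B) ∪ (B \ A)
Elements in A but not B: {4, 13, 18, 25}
Elements in B but not A: {3, 5, 23}
A △ B = {3, 4, 5, 13, 18, 23, 25}

{3, 4, 5, 13, 18, 23, 25}


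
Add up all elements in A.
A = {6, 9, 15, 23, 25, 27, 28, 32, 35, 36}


Set A = {6, 9, 15, 23, 25, 27, 28, 32, 35, 36}
Sum = 6 + 9 + 15 + 23 + 25 + 27 + 28 + 32 + 35 + 36 = 236

236


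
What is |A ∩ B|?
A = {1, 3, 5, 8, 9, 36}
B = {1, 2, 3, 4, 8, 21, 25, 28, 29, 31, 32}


Set A = {1, 3, 5, 8, 9, 36}
Set B = {1, 2, 3, 4, 8, 21, 25, 28, 29, 31, 32}
A ∩ B = {1, 3, 8}
|A ∩ B| = 3

3


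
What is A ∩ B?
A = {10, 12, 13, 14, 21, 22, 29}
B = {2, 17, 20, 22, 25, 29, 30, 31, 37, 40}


Set A = {10, 12, 13, 14, 21, 22, 29}
Set B = {2, 17, 20, 22, 25, 29, 30, 31, 37, 40}
A ∩ B includes only elements in both sets.
Check each element of A against B:
10 ✗, 12 ✗, 13 ✗, 14 ✗, 21 ✗, 22 ✓, 29 ✓
A ∩ B = {22, 29}

{22, 29}


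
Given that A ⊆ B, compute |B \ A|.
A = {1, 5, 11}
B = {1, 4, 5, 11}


Set A = {1, 5, 11}, |A| = 3
Set B = {1, 4, 5, 11}, |B| = 4
Since A ⊆ B: B \ A = {4}
|B| - |A| = 4 - 3 = 1

1


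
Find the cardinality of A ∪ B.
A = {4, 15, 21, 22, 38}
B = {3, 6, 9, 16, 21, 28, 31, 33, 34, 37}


Set A = {4, 15, 21, 22, 38}, |A| = 5
Set B = {3, 6, 9, 16, 21, 28, 31, 33, 34, 37}, |B| = 10
A ∩ B = {21}, |A ∩ B| = 1
|A ∪ B| = |A| + |B| - |A ∩ B| = 5 + 10 - 1 = 14

14


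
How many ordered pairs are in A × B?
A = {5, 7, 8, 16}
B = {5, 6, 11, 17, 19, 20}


Set A = {5, 7, 8, 16} has 4 elements.
Set B = {5, 6, 11, 17, 19, 20} has 6 elements.
|A × B| = |A| × |B| = 4 × 6 = 24

24


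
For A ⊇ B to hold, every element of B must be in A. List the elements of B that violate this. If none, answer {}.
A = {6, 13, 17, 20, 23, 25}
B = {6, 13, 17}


Set A = {6, 13, 17, 20, 23, 25}
Set B = {6, 13, 17}
Check each element of B against A:
6 ∈ A, 13 ∈ A, 17 ∈ A
Elements of B not in A: {}

{}


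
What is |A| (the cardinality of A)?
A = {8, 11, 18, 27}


Set A = {8, 11, 18, 27}
Listing elements: 8, 11, 18, 27
Counting: 4 elements
|A| = 4

4


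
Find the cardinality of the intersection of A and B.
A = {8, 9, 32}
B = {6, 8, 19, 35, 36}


Set A = {8, 9, 32}
Set B = {6, 8, 19, 35, 36}
A ∩ B = {8}
|A ∩ B| = 1

1


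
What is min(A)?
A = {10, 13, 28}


Set A = {10, 13, 28}
Elements in ascending order: 10, 13, 28
The smallest element is 10.

10


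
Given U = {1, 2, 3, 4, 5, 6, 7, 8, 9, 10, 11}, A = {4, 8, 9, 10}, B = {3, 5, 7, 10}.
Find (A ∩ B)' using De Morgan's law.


U = {1, 2, 3, 4, 5, 6, 7, 8, 9, 10, 11}
A = {4, 8, 9, 10}, B = {3, 5, 7, 10}
A ∩ B = {10}
(A ∩ B)' = U \ (A ∩ B) = {1, 2, 3, 4, 5, 6, 7, 8, 9, 11}
Verification via A' ∪ B': A' = {1, 2, 3, 5, 6, 7, 11}, B' = {1, 2, 4, 6, 8, 9, 11}
A' ∪ B' = {1, 2, 3, 4, 5, 6, 7, 8, 9, 11} ✓

{1, 2, 3, 4, 5, 6, 7, 8, 9, 11}


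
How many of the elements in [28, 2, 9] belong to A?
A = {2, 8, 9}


Set A = {2, 8, 9}
Candidates: [28, 2, 9]
Check each candidate:
28 ∉ A, 2 ∈ A, 9 ∈ A
Count of candidates in A: 2

2


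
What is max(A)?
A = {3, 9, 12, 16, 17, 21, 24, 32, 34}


Set A = {3, 9, 12, 16, 17, 21, 24, 32, 34}
Elements in ascending order: 3, 9, 12, 16, 17, 21, 24, 32, 34
The largest element is 34.

34


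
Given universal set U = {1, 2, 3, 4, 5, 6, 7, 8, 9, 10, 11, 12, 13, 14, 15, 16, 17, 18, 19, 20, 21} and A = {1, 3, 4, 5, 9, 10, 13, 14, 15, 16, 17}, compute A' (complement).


Universal set U = {1, 2, 3, 4, 5, 6, 7, 8, 9, 10, 11, 12, 13, 14, 15, 16, 17, 18, 19, 20, 21}
Set A = {1, 3, 4, 5, 9, 10, 13, 14, 15, 16, 17}
A' = U \ A = elements in U but not in A
Checking each element of U:
1 (in A, exclude), 2 (not in A, include), 3 (in A, exclude), 4 (in A, exclude), 5 (in A, exclude), 6 (not in A, include), 7 (not in A, include), 8 (not in A, include), 9 (in A, exclude), 10 (in A, exclude), 11 (not in A, include), 12 (not in A, include), 13 (in A, exclude), 14 (in A, exclude), 15 (in A, exclude), 16 (in A, exclude), 17 (in A, exclude), 18 (not in A, include), 19 (not in A, include), 20 (not in A, include), 21 (not in A, include)
A' = {2, 6, 7, 8, 11, 12, 18, 19, 20, 21}

{2, 6, 7, 8, 11, 12, 18, 19, 20, 21}


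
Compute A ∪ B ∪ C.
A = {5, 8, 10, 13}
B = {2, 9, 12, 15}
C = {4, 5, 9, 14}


Set A = {5, 8, 10, 13}
Set B = {2, 9, 12, 15}
Set C = {4, 5, 9, 14}
First, A ∪ B = {2, 5, 8, 9, 10, 12, 13, 15}
Then, (A ∪ B) ∪ C = {2, 4, 5, 8, 9, 10, 12, 13, 14, 15}

{2, 4, 5, 8, 9, 10, 12, 13, 14, 15}


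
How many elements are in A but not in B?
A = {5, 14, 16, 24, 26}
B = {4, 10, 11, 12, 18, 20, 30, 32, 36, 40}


Set A = {5, 14, 16, 24, 26}
Set B = {4, 10, 11, 12, 18, 20, 30, 32, 36, 40}
A \ B = {5, 14, 16, 24, 26}
|A \ B| = 5

5


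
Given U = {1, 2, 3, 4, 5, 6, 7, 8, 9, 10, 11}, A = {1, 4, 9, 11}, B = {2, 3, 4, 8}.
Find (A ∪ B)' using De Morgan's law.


U = {1, 2, 3, 4, 5, 6, 7, 8, 9, 10, 11}
A = {1, 4, 9, 11}, B = {2, 3, 4, 8}
A ∪ B = {1, 2, 3, 4, 8, 9, 11}
(A ∪ B)' = U \ (A ∪ B) = {5, 6, 7, 10}
Verification via A' ∩ B': A' = {2, 3, 5, 6, 7, 8, 10}, B' = {1, 5, 6, 7, 9, 10, 11}
A' ∩ B' = {5, 6, 7, 10} ✓

{5, 6, 7, 10}


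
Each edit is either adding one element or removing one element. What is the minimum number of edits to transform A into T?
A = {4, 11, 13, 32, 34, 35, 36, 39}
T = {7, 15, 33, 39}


Set A = {4, 11, 13, 32, 34, 35, 36, 39}
Set T = {7, 15, 33, 39}
Elements to remove from A (in A, not in T): {4, 11, 13, 32, 34, 35, 36} → 7 removals
Elements to add to A (in T, not in A): {7, 15, 33} → 3 additions
Total edits = 7 + 3 = 10

10


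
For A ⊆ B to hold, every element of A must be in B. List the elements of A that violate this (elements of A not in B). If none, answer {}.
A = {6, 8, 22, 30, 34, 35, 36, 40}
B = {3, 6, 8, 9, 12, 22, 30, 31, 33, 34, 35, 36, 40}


Set A = {6, 8, 22, 30, 34, 35, 36, 40}
Set B = {3, 6, 8, 9, 12, 22, 30, 31, 33, 34, 35, 36, 40}
Check each element of A against B:
6 ∈ B, 8 ∈ B, 22 ∈ B, 30 ∈ B, 34 ∈ B, 35 ∈ B, 36 ∈ B, 40 ∈ B
Elements of A not in B: {}

{}


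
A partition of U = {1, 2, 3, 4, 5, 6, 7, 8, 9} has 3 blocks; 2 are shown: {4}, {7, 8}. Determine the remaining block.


U = {1, 2, 3, 4, 5, 6, 7, 8, 9}
Shown blocks: {4}, {7, 8}
A partition's blocks are pairwise disjoint and cover U, so the missing block = U \ (union of shown blocks).
Union of shown blocks: {4, 7, 8}
Missing block = U \ (union) = {1, 2, 3, 5, 6, 9}

{1, 2, 3, 5, 6, 9}


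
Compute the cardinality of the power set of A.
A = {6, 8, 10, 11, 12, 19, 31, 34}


Set A = {6, 8, 10, 11, 12, 19, 31, 34}
|A| = 8
The power set P(A) contains all subsets of A.
|P(A)| = 2^|A| = 2^8 = 256

256


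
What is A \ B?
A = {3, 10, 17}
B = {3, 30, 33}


Set A = {3, 10, 17}
Set B = {3, 30, 33}
A \ B includes elements in A that are not in B.
Check each element of A:
3 (in B, remove), 10 (not in B, keep), 17 (not in B, keep)
A \ B = {10, 17}

{10, 17}


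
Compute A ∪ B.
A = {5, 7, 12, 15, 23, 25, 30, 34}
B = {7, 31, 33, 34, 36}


Set A = {5, 7, 12, 15, 23, 25, 30, 34}
Set B = {7, 31, 33, 34, 36}
A ∪ B includes all elements in either set.
Elements from A: {5, 7, 12, 15, 23, 25, 30, 34}
Elements from B not already included: {31, 33, 36}
A ∪ B = {5, 7, 12, 15, 23, 25, 30, 31, 33, 34, 36}

{5, 7, 12, 15, 23, 25, 30, 31, 33, 34, 36}


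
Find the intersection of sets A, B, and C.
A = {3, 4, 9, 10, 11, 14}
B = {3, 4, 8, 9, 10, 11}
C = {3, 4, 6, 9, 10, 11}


Set A = {3, 4, 9, 10, 11, 14}
Set B = {3, 4, 8, 9, 10, 11}
Set C = {3, 4, 6, 9, 10, 11}
First, A ∩ B = {3, 4, 9, 10, 11}
Then, (A ∩ B) ∩ C = {3, 4, 9, 10, 11}

{3, 4, 9, 10, 11}


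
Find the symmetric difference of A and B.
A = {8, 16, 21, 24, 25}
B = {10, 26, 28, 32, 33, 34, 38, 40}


Set A = {8, 16, 21, 24, 25}
Set B = {10, 26, 28, 32, 33, 34, 38, 40}
A △ B = (A \ B) ∪ (B \ A)
Elements in A but not B: {8, 16, 21, 24, 25}
Elements in B but not A: {10, 26, 28, 32, 33, 34, 38, 40}
A △ B = {8, 10, 16, 21, 24, 25, 26, 28, 32, 33, 34, 38, 40}

{8, 10, 16, 21, 24, 25, 26, 28, 32, 33, 34, 38, 40}


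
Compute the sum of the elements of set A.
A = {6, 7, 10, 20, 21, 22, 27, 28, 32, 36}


Set A = {6, 7, 10, 20, 21, 22, 27, 28, 32, 36}
Sum = 6 + 7 + 10 + 20 + 21 + 22 + 27 + 28 + 32 + 36 = 209

209


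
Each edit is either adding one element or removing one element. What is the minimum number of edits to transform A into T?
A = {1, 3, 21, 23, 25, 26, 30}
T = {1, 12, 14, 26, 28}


Set A = {1, 3, 21, 23, 25, 26, 30}
Set T = {1, 12, 14, 26, 28}
Elements to remove from A (in A, not in T): {3, 21, 23, 25, 30} → 5 removals
Elements to add to A (in T, not in A): {12, 14, 28} → 3 additions
Total edits = 5 + 3 = 8

8


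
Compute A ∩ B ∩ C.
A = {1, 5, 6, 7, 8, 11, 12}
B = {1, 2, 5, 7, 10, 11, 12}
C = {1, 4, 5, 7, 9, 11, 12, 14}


Set A = {1, 5, 6, 7, 8, 11, 12}
Set B = {1, 2, 5, 7, 10, 11, 12}
Set C = {1, 4, 5, 7, 9, 11, 12, 14}
First, A ∩ B = {1, 5, 7, 11, 12}
Then, (A ∩ B) ∩ C = {1, 5, 7, 11, 12}

{1, 5, 7, 11, 12}


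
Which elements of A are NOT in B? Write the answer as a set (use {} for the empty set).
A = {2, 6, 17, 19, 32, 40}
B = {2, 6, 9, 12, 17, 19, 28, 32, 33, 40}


Set A = {2, 6, 17, 19, 32, 40}
Set B = {2, 6, 9, 12, 17, 19, 28, 32, 33, 40}
Check each element of A against B:
2 ∈ B, 6 ∈ B, 17 ∈ B, 19 ∈ B, 32 ∈ B, 40 ∈ B
Elements of A not in B: {}

{}


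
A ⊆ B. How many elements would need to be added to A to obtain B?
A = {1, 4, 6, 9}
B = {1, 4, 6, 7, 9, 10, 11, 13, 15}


Set A = {1, 4, 6, 9}, |A| = 4
Set B = {1, 4, 6, 7, 9, 10, 11, 13, 15}, |B| = 9
Since A ⊆ B: B \ A = {7, 10, 11, 13, 15}
|B| - |A| = 9 - 4 = 5

5


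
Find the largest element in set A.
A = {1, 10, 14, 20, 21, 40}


Set A = {1, 10, 14, 20, 21, 40}
Elements in ascending order: 1, 10, 14, 20, 21, 40
The largest element is 40.

40


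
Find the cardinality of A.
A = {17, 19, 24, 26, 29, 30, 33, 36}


Set A = {17, 19, 24, 26, 29, 30, 33, 36}
Listing elements: 17, 19, 24, 26, 29, 30, 33, 36
Counting: 8 elements
|A| = 8

8


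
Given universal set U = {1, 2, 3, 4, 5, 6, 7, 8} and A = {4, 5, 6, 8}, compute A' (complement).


Universal set U = {1, 2, 3, 4, 5, 6, 7, 8}
Set A = {4, 5, 6, 8}
A' = U \ A = elements in U but not in A
Checking each element of U:
1 (not in A, include), 2 (not in A, include), 3 (not in A, include), 4 (in A, exclude), 5 (in A, exclude), 6 (in A, exclude), 7 (not in A, include), 8 (in A, exclude)
A' = {1, 2, 3, 7}

{1, 2, 3, 7}


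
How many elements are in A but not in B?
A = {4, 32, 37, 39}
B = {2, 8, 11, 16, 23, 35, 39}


Set A = {4, 32, 37, 39}
Set B = {2, 8, 11, 16, 23, 35, 39}
A \ B = {4, 32, 37}
|A \ B| = 3

3


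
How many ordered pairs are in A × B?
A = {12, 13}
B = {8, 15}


Set A = {12, 13} has 2 elements.
Set B = {8, 15} has 2 elements.
|A × B| = |A| × |B| = 2 × 2 = 4

4


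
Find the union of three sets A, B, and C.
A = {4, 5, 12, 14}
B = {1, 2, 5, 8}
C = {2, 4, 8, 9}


Set A = {4, 5, 12, 14}
Set B = {1, 2, 5, 8}
Set C = {2, 4, 8, 9}
First, A ∪ B = {1, 2, 4, 5, 8, 12, 14}
Then, (A ∪ B) ∪ C = {1, 2, 4, 5, 8, 9, 12, 14}

{1, 2, 4, 5, 8, 9, 12, 14}


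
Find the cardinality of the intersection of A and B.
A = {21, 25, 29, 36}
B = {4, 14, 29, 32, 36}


Set A = {21, 25, 29, 36}
Set B = {4, 14, 29, 32, 36}
A ∩ B = {29, 36}
|A ∩ B| = 2

2


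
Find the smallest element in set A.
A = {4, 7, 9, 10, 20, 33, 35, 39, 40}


Set A = {4, 7, 9, 10, 20, 33, 35, 39, 40}
Elements in ascending order: 4, 7, 9, 10, 20, 33, 35, 39, 40
The smallest element is 4.

4


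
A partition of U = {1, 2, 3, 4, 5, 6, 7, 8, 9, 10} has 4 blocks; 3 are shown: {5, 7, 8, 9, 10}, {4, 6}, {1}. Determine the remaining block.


U = {1, 2, 3, 4, 5, 6, 7, 8, 9, 10}
Shown blocks: {5, 7, 8, 9, 10}, {4, 6}, {1}
A partition's blocks are pairwise disjoint and cover U, so the missing block = U \ (union of shown blocks).
Union of shown blocks: {1, 4, 5, 6, 7, 8, 9, 10}
Missing block = U \ (union) = {2, 3}

{2, 3}


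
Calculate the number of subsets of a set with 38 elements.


The set has 38 elements.
The power set contains all possible subsets.
|P(A)| = 2^|A| = 2^38 = 274877906944

274877906944


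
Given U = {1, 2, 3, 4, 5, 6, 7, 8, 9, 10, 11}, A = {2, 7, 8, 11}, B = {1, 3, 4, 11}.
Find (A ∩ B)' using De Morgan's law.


U = {1, 2, 3, 4, 5, 6, 7, 8, 9, 10, 11}
A = {2, 7, 8, 11}, B = {1, 3, 4, 11}
A ∩ B = {11}
(A ∩ B)' = U \ (A ∩ B) = {1, 2, 3, 4, 5, 6, 7, 8, 9, 10}
Verification via A' ∪ B': A' = {1, 3, 4, 5, 6, 9, 10}, B' = {2, 5, 6, 7, 8, 9, 10}
A' ∪ B' = {1, 2, 3, 4, 5, 6, 7, 8, 9, 10} ✓

{1, 2, 3, 4, 5, 6, 7, 8, 9, 10}


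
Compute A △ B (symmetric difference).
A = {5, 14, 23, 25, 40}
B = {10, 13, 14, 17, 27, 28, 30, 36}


Set A = {5, 14, 23, 25, 40}
Set B = {10, 13, 14, 17, 27, 28, 30, 36}
A △ B = (A \ B) ∪ (B \ A)
Elements in A but not B: {5, 23, 25, 40}
Elements in B but not A: {10, 13, 17, 27, 28, 30, 36}
A △ B = {5, 10, 13, 17, 23, 25, 27, 28, 30, 36, 40}

{5, 10, 13, 17, 23, 25, 27, 28, 30, 36, 40}


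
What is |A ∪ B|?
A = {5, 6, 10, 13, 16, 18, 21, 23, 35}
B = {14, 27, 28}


Set A = {5, 6, 10, 13, 16, 18, 21, 23, 35}, |A| = 9
Set B = {14, 27, 28}, |B| = 3
A ∩ B = {}, |A ∩ B| = 0
|A ∪ B| = |A| + |B| - |A ∩ B| = 9 + 3 - 0 = 12

12


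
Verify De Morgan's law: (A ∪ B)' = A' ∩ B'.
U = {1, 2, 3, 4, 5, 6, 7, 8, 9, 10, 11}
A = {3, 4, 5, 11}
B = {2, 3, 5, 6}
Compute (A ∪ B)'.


U = {1, 2, 3, 4, 5, 6, 7, 8, 9, 10, 11}
A = {3, 4, 5, 11}, B = {2, 3, 5, 6}
A ∪ B = {2, 3, 4, 5, 6, 11}
(A ∪ B)' = U \ (A ∪ B) = {1, 7, 8, 9, 10}
Verification via A' ∩ B': A' = {1, 2, 6, 7, 8, 9, 10}, B' = {1, 4, 7, 8, 9, 10, 11}
A' ∩ B' = {1, 7, 8, 9, 10} ✓

{1, 7, 8, 9, 10}


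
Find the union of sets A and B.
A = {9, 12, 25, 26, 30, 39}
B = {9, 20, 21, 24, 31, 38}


Set A = {9, 12, 25, 26, 30, 39}
Set B = {9, 20, 21, 24, 31, 38}
A ∪ B includes all elements in either set.
Elements from A: {9, 12, 25, 26, 30, 39}
Elements from B not already included: {20, 21, 24, 31, 38}
A ∪ B = {9, 12, 20, 21, 24, 25, 26, 30, 31, 38, 39}

{9, 12, 20, 21, 24, 25, 26, 30, 31, 38, 39}


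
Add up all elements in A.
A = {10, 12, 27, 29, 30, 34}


Set A = {10, 12, 27, 29, 30, 34}
Sum = 10 + 12 + 27 + 29 + 30 + 34 = 142

142


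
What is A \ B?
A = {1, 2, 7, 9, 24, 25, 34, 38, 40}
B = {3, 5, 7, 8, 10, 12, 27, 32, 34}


Set A = {1, 2, 7, 9, 24, 25, 34, 38, 40}
Set B = {3, 5, 7, 8, 10, 12, 27, 32, 34}
A \ B includes elements in A that are not in B.
Check each element of A:
1 (not in B, keep), 2 (not in B, keep), 7 (in B, remove), 9 (not in B, keep), 24 (not in B, keep), 25 (not in B, keep), 34 (in B, remove), 38 (not in B, keep), 40 (not in B, keep)
A \ B = {1, 2, 9, 24, 25, 38, 40}

{1, 2, 9, 24, 25, 38, 40}


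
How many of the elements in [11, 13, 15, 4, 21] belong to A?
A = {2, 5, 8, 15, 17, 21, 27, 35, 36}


Set A = {2, 5, 8, 15, 17, 21, 27, 35, 36}
Candidates: [11, 13, 15, 4, 21]
Check each candidate:
11 ∉ A, 13 ∉ A, 15 ∈ A, 4 ∉ A, 21 ∈ A
Count of candidates in A: 2

2


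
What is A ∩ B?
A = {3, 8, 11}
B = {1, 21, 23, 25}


Set A = {3, 8, 11}
Set B = {1, 21, 23, 25}
A ∩ B includes only elements in both sets.
Check each element of A against B:
3 ✗, 8 ✗, 11 ✗
A ∩ B = {}

{}


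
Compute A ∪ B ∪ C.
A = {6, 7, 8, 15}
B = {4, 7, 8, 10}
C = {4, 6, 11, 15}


Set A = {6, 7, 8, 15}
Set B = {4, 7, 8, 10}
Set C = {4, 6, 11, 15}
First, A ∪ B = {4, 6, 7, 8, 10, 15}
Then, (A ∪ B) ∪ C = {4, 6, 7, 8, 10, 11, 15}

{4, 6, 7, 8, 10, 11, 15}


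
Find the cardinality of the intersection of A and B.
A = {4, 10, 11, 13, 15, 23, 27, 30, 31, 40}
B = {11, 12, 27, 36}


Set A = {4, 10, 11, 13, 15, 23, 27, 30, 31, 40}
Set B = {11, 12, 27, 36}
A ∩ B = {11, 27}
|A ∩ B| = 2

2


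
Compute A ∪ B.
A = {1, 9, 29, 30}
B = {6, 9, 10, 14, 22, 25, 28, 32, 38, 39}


Set A = {1, 9, 29, 30}
Set B = {6, 9, 10, 14, 22, 25, 28, 32, 38, 39}
A ∪ B includes all elements in either set.
Elements from A: {1, 9, 29, 30}
Elements from B not already included: {6, 10, 14, 22, 25, 28, 32, 38, 39}
A ∪ B = {1, 6, 9, 10, 14, 22, 25, 28, 29, 30, 32, 38, 39}

{1, 6, 9, 10, 14, 22, 25, 28, 29, 30, 32, 38, 39}


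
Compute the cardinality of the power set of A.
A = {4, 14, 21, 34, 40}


Set A = {4, 14, 21, 34, 40}
|A| = 5
The power set P(A) contains all subsets of A.
|P(A)| = 2^|A| = 2^5 = 32

32


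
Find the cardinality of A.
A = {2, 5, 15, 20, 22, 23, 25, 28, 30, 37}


Set A = {2, 5, 15, 20, 22, 23, 25, 28, 30, 37}
Listing elements: 2, 5, 15, 20, 22, 23, 25, 28, 30, 37
Counting: 10 elements
|A| = 10

10
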